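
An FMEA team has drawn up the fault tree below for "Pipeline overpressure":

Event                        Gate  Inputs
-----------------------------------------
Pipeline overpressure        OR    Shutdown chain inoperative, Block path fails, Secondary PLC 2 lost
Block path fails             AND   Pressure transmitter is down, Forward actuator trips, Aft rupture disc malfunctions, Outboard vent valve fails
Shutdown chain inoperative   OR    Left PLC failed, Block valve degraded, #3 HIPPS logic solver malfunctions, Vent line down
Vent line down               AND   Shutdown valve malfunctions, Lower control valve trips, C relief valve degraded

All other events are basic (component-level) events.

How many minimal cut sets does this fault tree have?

Vent line down [AND]: one cut set from each child combined → 1 × 1 × 1 = 1 cut set(s).
Shutdown chain inoperative [OR]: union of children's cut sets → 4 cut set(s).
Block path fails [AND]: one cut set from each child combined → 1 × 1 × 1 × 1 = 1 cut set(s).
Pipeline overpressure [OR]: union of children's cut sets → 6 cut set(s).
Minimal cut sets: {Left PLC failed}; {Block valve degraded}; {#3 HIPPS logic solver malfunctions}; {C relief valve degraded, Lower control valve trips, Shutdown valve malfunctions}; {Aft rupture disc malfunctions, Forward actuator trips, Outboard vent valve fails, Pressure transmitter is down}; {Secondary PLC 2 lost}.

6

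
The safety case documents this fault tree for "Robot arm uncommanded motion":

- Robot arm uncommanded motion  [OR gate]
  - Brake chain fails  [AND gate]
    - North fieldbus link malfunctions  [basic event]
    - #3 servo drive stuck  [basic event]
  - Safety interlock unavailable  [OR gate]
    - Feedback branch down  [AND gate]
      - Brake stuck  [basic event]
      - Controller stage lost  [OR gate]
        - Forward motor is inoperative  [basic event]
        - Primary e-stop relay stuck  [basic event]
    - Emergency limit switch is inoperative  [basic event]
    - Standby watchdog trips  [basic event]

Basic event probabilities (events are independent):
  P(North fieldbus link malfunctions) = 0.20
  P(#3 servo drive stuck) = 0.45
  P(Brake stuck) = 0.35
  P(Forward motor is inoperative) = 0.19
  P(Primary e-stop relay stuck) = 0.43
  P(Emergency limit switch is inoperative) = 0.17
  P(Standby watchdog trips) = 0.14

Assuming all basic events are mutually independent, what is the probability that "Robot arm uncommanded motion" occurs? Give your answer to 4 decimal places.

P(Brake chain fails) [AND] = 0.20 × 0.45 = 0.090000
P(Controller stage lost) [OR] = 1 − (1−0.19) × (1−0.43) = 0.538300
P(Feedback branch down) [AND] = 0.35 × 0.538300 = 0.188405
P(Safety interlock unavailable) [OR] = 1 − (1−0.188405) × (1−0.17) × (1−0.14) = 0.420683
P(Robot arm uncommanded motion) [OR] = 1 − (1−0.090000) × (1−0.420683) = 0.472822
Rounded to 4 decimal places: P(Robot arm uncommanded motion) ≈ 0.4728.

0.4728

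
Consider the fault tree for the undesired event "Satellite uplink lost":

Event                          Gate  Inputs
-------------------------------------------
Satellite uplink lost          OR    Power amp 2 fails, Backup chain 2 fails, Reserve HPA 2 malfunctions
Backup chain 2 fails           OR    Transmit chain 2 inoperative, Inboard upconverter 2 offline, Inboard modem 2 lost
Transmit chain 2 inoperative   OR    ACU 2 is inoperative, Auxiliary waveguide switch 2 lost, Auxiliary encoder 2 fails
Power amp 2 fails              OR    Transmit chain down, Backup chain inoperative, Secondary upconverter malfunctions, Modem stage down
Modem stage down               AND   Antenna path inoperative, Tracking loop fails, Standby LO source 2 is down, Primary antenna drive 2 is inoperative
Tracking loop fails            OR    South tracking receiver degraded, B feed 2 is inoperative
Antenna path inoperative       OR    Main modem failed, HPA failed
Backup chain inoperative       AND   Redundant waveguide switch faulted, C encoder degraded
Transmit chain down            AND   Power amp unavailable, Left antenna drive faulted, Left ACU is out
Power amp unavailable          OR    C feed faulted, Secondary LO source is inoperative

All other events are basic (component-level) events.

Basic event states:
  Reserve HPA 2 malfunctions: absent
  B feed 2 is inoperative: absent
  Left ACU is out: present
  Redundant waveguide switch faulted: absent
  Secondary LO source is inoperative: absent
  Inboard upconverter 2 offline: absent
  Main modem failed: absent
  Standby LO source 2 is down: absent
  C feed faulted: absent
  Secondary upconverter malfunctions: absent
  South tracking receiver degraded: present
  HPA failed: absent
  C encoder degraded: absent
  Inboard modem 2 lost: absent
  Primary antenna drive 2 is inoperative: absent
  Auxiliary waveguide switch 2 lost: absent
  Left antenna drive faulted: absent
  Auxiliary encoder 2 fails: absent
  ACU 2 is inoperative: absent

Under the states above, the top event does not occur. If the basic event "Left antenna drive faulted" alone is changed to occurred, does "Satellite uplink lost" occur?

No

Counterfactual: set "Left antenna drive faulted" to occurred.
Power amp unavailable [OR]: C feed faulted=not, Secondary LO source is inoperative=not → no input occurs → does not occur.
Transmit chain down [AND]: Power amp unavailable=not, Left antenna drive faulted=occurs, Left ACU is out=occurs → not all inputs occur → does not occur.
Backup chain inoperative [AND]: Redundant waveguide switch faulted=not, C encoder degraded=not → not all inputs occur → does not occur.
Antenna path inoperative [OR]: Main modem failed=not, HPA failed=not → no input occurs → does not occur.
Tracking loop fails [OR]: South tracking receiver degraded=occurs, B feed 2 is inoperative=not → at least one input occurs → occurs.
Modem stage down [AND]: Antenna path inoperative=not, Tracking loop fails=occurs, Standby LO source 2 is down=not, Primary antenna drive 2 is inoperative=not → not all inputs occur → does not occur.
Power amp 2 fails [OR]: Transmit chain down=not, Backup chain inoperative=not, Secondary upconverter malfunctions=not, Modem stage down=not → no input occurs → does not occur.
Transmit chain 2 inoperative [OR]: ACU 2 is inoperative=not, Auxiliary waveguide switch 2 lost=not, Auxiliary encoder 2 fails=not → no input occurs → does not occur.
Backup chain 2 fails [OR]: Transmit chain 2 inoperative=not, Inboard upconverter 2 offline=not, Inboard modem 2 lost=not → no input occurs → does not occur.
Satellite uplink lost [OR]: Power amp 2 fails=not, Backup chain 2 fails=not, Reserve HPA 2 malfunctions=not → no input occurs → does not occur.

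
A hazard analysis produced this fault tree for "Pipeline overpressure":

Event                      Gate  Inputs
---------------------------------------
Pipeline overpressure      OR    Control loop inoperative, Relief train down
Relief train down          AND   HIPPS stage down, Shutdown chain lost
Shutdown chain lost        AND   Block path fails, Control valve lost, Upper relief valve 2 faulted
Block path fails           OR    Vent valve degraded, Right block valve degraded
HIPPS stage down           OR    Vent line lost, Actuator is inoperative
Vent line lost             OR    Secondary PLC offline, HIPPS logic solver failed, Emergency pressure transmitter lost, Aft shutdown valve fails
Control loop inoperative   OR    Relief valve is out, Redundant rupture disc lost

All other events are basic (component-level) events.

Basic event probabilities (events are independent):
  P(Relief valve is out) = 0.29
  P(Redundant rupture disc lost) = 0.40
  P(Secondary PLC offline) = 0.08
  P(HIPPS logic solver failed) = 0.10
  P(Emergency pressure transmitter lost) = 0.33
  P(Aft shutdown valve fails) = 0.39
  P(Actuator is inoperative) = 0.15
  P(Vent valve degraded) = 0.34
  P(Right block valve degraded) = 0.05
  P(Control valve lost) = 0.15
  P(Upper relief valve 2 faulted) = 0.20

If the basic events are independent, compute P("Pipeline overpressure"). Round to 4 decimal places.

0.5774

P(Control loop inoperative) [OR] = 1 − (1−0.29) × (1−0.40) = 0.574000
P(Vent line lost) [OR] = 1 − (1−0.08) × (1−0.10) × (1−0.33) × (1−0.39) = 0.661596
P(HIPPS stage down) [OR] = 1 − (1−0.661596) × (1−0.15) = 0.712357
P(Block path fails) [OR] = 1 − (1−0.34) × (1−0.05) = 0.373000
P(Shutdown chain lost) [AND] = 0.373000 × 0.15 × 0.20 = 0.011190
P(Relief train down) [AND] = 0.712357 × 0.011190 = 0.007971
P(Pipeline overpressure) [OR] = 1 − (1−0.574000) × (1−0.007971) = 0.577396
Rounded to 4 decimal places: P(Pipeline overpressure) ≈ 0.5774.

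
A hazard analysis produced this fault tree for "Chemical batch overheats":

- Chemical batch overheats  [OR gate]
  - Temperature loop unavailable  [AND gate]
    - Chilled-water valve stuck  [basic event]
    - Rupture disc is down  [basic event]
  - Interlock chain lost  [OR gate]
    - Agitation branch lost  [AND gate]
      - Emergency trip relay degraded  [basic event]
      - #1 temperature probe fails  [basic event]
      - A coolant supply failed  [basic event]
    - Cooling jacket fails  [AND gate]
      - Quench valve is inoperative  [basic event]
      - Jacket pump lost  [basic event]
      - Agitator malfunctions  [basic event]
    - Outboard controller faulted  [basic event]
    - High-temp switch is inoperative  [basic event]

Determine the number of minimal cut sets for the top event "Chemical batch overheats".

Temperature loop unavailable [AND]: one cut set from each child combined → 1 × 1 = 1 cut set(s).
Agitation branch lost [AND]: one cut set from each child combined → 1 × 1 × 1 = 1 cut set(s).
Cooling jacket fails [AND]: one cut set from each child combined → 1 × 1 × 1 = 1 cut set(s).
Interlock chain lost [OR]: union of children's cut sets → 4 cut set(s).
Chemical batch overheats [OR]: union of children's cut sets → 5 cut set(s).
Minimal cut sets: {Chilled-water valve stuck, Rupture disc is down}; {#1 temperature probe fails, A coolant supply failed, Emergency trip relay degraded}; {Agitator malfunctions, Jacket pump lost, Quench valve is inoperative}; {Outboard controller faulted}; {High-temp switch is inoperative}.

5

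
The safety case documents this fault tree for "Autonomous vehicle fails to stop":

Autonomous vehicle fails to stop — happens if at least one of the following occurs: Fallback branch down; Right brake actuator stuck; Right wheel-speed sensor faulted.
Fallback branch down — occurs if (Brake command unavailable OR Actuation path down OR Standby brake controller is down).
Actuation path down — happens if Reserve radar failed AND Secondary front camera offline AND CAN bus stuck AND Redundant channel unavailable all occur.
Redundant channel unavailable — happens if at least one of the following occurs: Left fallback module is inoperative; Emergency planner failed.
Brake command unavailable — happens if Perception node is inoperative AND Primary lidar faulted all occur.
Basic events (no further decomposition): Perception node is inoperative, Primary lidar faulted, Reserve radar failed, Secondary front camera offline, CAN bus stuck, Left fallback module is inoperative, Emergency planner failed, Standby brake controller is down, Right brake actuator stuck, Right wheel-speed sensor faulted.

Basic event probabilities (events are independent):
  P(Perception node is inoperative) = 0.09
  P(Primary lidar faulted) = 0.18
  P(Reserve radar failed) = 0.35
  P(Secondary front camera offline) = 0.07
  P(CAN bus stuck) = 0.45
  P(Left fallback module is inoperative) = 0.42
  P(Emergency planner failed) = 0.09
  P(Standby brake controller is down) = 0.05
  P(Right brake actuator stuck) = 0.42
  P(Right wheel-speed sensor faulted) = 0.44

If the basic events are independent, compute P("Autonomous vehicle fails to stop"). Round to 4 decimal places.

0.6980

P(Brake command unavailable) [AND] = 0.09 × 0.18 = 0.016200
P(Redundant channel unavailable) [OR] = 1 − (1−0.42) × (1−0.09) = 0.472200
P(Actuation path down) [AND] = 0.35 × 0.07 × 0.45 × 0.472200 = 0.005206
P(Fallback branch down) [OR] = 1 − (1−0.016200) × (1−0.005206) × (1−0.05) = 0.070256
P(Autonomous vehicle fails to stop) [OR] = 1 − (1−0.070256) × (1−0.42) × (1−0.44) = 0.698019
Rounded to 4 decimal places: P(Autonomous vehicle fails to stop) ≈ 0.6980.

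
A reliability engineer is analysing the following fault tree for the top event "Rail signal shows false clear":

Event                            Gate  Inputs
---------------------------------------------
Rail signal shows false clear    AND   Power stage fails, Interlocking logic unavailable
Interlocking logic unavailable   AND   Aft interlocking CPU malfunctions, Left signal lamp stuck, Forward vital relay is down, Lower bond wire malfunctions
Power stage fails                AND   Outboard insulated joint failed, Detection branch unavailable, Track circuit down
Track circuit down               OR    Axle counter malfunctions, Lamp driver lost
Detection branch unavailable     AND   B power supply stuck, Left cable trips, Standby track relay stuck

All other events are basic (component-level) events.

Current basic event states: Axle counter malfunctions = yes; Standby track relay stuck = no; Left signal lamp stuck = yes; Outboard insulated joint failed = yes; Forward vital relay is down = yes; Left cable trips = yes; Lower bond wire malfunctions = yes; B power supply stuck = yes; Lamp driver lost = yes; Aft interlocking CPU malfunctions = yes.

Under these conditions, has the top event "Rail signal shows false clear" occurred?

Detection branch unavailable [AND]: B power supply stuck=occurs, Left cable trips=occurs, Standby track relay stuck=not → not all inputs occur → does not occur.
Track circuit down [OR]: Axle counter malfunctions=occurs, Lamp driver lost=occurs → at least one input occurs → occurs.
Power stage fails [AND]: Outboard insulated joint failed=occurs, Detection branch unavailable=not, Track circuit down=occurs → not all inputs occur → does not occur.
Interlocking logic unavailable [AND]: Aft interlocking CPU malfunctions=occurs, Left signal lamp stuck=occurs, Forward vital relay is down=occurs, Lower bond wire malfunctions=occurs → all inputs occur → occurs.
Rail signal shows false clear [AND]: Power stage fails=not, Interlocking logic unavailable=occurs → not all inputs occur → does not occur.

No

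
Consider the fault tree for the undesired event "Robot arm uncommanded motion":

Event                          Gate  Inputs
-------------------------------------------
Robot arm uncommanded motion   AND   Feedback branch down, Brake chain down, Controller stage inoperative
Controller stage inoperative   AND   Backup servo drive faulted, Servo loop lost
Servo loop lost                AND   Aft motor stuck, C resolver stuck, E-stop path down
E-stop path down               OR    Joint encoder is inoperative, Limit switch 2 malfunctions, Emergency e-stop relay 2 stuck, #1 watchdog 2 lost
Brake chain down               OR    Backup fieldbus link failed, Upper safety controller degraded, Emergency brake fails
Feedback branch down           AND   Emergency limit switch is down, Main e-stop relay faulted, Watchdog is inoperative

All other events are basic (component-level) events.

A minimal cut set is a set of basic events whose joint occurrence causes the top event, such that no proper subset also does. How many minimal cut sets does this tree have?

Feedback branch down [AND]: one cut set from each child combined → 1 × 1 × 1 = 1 cut set(s).
Brake chain down [OR]: union of children's cut sets → 3 cut set(s).
E-stop path down [OR]: union of children's cut sets → 4 cut set(s).
Servo loop lost [AND]: one cut set from each child combined → 1 × 1 × 4 = 4 cut set(s).
Controller stage inoperative [AND]: one cut set from each child combined → 1 × 4 = 4 cut set(s).
Robot arm uncommanded motion [AND]: one cut set from each child combined → 1 × 3 × 4 = 12 cut set(s).

12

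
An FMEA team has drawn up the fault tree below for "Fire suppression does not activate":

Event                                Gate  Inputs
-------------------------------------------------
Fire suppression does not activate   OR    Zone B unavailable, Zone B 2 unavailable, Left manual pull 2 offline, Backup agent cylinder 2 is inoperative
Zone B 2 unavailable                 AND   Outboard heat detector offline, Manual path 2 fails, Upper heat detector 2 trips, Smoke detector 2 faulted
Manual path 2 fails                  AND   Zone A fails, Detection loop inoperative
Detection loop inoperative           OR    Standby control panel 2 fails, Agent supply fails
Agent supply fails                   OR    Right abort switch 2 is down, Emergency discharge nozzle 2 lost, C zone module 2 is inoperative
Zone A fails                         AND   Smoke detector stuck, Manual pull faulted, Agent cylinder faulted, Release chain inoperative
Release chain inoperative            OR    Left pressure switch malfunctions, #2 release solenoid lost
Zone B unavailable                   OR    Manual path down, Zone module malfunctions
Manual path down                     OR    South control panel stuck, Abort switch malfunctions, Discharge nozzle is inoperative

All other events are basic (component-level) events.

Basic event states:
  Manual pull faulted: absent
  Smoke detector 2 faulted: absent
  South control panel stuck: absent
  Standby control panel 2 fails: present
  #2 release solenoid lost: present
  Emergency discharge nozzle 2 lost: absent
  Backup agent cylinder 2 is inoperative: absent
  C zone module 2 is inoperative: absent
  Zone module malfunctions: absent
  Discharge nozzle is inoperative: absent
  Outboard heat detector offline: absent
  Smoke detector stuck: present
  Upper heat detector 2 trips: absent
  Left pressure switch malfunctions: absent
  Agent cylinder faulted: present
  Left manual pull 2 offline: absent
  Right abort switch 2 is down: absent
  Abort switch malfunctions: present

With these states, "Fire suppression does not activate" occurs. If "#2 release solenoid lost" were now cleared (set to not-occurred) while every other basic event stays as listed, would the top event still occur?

Yes

Counterfactual: set "#2 release solenoid lost" to not occurred.
Manual path down [OR]: South control panel stuck=not, Abort switch malfunctions=occurs, Discharge nozzle is inoperative=not → at least one input occurs → occurs.
Zone B unavailable [OR]: Manual path down=occurs, Zone module malfunctions=not → at least one input occurs → occurs.
Release chain inoperative [OR]: Left pressure switch malfunctions=not, #2 release solenoid lost=not → no input occurs → does not occur.
Zone A fails [AND]: Smoke detector stuck=occurs, Manual pull faulted=not, Agent cylinder faulted=occurs, Release chain inoperative=not → not all inputs occur → does not occur.
Agent supply fails [OR]: Right abort switch 2 is down=not, Emergency discharge nozzle 2 lost=not, C zone module 2 is inoperative=not → no input occurs → does not occur.
Detection loop inoperative [OR]: Standby control panel 2 fails=occurs, Agent supply fails=not → at least one input occurs → occurs.
Manual path 2 fails [AND]: Zone A fails=not, Detection loop inoperative=occurs → not all inputs occur → does not occur.
Zone B 2 unavailable [AND]: Outboard heat detector offline=not, Manual path 2 fails=not, Upper heat detector 2 trips=not, Smoke detector 2 faulted=not → not all inputs occur → does not occur.
Fire suppression does not activate [OR]: Zone B unavailable=occurs, Zone B 2 unavailable=not, Left manual pull 2 offline=not, Backup agent cylinder 2 is inoperative=not → at least one input occurs → occurs.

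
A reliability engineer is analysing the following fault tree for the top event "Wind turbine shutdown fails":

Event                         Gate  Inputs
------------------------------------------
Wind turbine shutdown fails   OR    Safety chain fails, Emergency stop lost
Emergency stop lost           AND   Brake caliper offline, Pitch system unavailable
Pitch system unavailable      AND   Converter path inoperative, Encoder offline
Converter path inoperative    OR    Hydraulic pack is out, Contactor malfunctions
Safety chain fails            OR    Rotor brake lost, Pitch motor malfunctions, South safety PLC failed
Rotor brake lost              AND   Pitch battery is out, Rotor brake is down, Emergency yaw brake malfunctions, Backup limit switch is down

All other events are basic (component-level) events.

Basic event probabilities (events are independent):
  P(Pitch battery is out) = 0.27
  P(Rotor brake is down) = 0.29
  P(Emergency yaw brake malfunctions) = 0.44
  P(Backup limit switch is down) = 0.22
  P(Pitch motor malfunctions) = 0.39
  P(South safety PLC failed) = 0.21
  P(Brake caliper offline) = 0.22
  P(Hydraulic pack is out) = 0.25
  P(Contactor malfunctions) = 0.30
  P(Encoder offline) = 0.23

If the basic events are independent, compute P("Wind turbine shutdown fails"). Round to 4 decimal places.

P(Rotor brake lost) [AND] = 0.27 × 0.29 × 0.44 × 0.22 = 0.007579
P(Safety chain fails) [OR] = 1 − (1−0.007579) × (1−0.39) × (1−0.21) = 0.521752
P(Converter path inoperative) [OR] = 1 − (1−0.25) × (1−0.30) = 0.475000
P(Pitch system unavailable) [AND] = 0.475000 × 0.23 = 0.109250
P(Emergency stop lost) [AND] = 0.22 × 0.109250 = 0.024035
P(Wind turbine shutdown fails) [OR] = 1 − (1−0.521752) × (1−0.024035) = 0.533247
Rounded to 4 decimal places: P(Wind turbine shutdown fails) ≈ 0.5332.

0.5332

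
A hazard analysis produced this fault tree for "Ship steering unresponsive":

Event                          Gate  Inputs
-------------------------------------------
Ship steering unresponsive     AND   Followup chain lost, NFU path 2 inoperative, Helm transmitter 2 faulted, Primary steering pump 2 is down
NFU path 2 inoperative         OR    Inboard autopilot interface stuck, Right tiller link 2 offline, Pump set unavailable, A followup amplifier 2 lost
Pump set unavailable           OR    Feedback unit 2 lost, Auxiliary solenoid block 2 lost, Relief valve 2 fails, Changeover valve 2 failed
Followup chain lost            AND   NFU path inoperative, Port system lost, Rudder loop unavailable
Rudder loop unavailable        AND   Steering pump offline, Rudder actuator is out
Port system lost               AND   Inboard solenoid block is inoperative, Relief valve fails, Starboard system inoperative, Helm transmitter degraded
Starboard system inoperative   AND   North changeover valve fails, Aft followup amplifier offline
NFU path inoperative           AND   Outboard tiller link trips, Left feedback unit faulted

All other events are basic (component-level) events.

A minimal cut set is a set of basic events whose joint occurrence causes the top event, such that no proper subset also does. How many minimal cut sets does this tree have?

7

NFU path inoperative [AND]: one cut set from each child combined → 1 × 1 = 1 cut set(s).
Starboard system inoperative [AND]: one cut set from each child combined → 1 × 1 = 1 cut set(s).
Port system lost [AND]: one cut set from each child combined → 1 × 1 × 1 × 1 = 1 cut set(s).
Rudder loop unavailable [AND]: one cut set from each child combined → 1 × 1 = 1 cut set(s).
Followup chain lost [AND]: one cut set from each child combined → 1 × 1 × 1 = 1 cut set(s).
Pump set unavailable [OR]: union of children's cut sets → 4 cut set(s).
NFU path 2 inoperative [OR]: union of children's cut sets → 7 cut set(s).
Ship steering unresponsive [AND]: one cut set from each child combined → 1 × 7 × 1 × 1 = 7 cut set(s).
Minimal cut sets: {Aft followup amplifier offline, Helm transmitter 2 faulted, Helm transmitter degraded, Inboard autopilot interface stuck, Inboard solenoid block is inoperative, Left feedback unit faulted, North changeover valve fails, Outboard tiller link trips, Primary steering pump 2 is down, Relief valve fails, Rudder actuator is out, Steering pump offline}; {Aft followup amplifier offline, Helm transmitter 2 faulted, Helm transmitter degraded, Inboard solenoid block is inoperative, Left feedback unit faulted, North changeover valve fails, Outboard tiller link trips, Primary steering pump 2 is down, Relief valve fails, Right tiller link 2 offline, Rudder actuator is out, Steering pump offline}; {Aft followup amplifier offline, Feedback unit 2 lost, Helm transmitter 2 faulted, Helm transmitter degraded, Inboard solenoid block is inoperative, Left feedback unit faulted, North changeover valve fails, Outboard tiller link trips, Primary steering pump 2 is down, Relief valve fails, Rudder actuator is out, Steering pump offline}; {Aft followup amplifier offline, Auxiliary solenoid block 2 lost, Helm transmitter 2 faulted, Helm transmitter degraded, Inboard solenoid block is inoperative, Left feedback unit faulted, North changeover valve fails, Outboard tiller link trips, Primary steering pump 2 is down, Relief valve fails, Rudder actuator is out, Steering pump offline}; {Aft followup amplifier offline, Helm transmitter 2 faulted, Helm transmitter degraded, Inboard solenoid block is inoperative, Left feedback unit faulted, North changeover valve fails, Outboard tiller link trips, Primary steering pump 2 is down, Relief valve 2 fails, Relief valve fails, Rudder actuator is out, Steering pump offline}; {Aft followup amplifier offline, Changeover valve 2 failed, Helm transmitter 2 faulted, Helm transmitter degraded, Inboard solenoid block is inoperative, Left feedback unit faulted, North changeover valve fails, Outboard tiller link trips, Primary steering pump 2 is down, Relief valve fails, Rudder actuator is out, Steering pump offline}; {A followup amplifier 2 lost, Aft followup amplifier offline, Helm transmitter 2 faulted, Helm transmitter degraded, Inboard solenoid block is inoperative, Left feedback unit faulted, North changeover valve fails, Outboard tiller link trips, Primary steering pump 2 is down, Relief valve fails, Rudder actuator is out, Steering pump offline}.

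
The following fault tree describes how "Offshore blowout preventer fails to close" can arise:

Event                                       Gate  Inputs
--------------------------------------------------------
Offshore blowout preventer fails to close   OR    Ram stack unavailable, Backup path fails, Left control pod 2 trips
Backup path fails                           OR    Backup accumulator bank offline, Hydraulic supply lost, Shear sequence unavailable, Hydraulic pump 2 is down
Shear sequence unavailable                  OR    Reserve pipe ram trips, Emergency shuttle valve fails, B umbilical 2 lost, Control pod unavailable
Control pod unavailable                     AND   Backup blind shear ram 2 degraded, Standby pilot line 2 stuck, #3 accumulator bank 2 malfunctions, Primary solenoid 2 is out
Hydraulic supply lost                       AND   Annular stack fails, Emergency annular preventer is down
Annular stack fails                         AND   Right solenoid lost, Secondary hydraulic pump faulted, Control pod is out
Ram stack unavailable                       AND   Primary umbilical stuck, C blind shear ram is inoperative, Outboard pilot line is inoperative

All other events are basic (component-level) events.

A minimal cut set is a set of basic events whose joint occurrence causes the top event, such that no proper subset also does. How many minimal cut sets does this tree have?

9

Ram stack unavailable [AND]: one cut set from each child combined → 1 × 1 × 1 = 1 cut set(s).
Annular stack fails [AND]: one cut set from each child combined → 1 × 1 × 1 = 1 cut set(s).
Hydraulic supply lost [AND]: one cut set from each child combined → 1 × 1 = 1 cut set(s).
Control pod unavailable [AND]: one cut set from each child combined → 1 × 1 × 1 × 1 = 1 cut set(s).
Shear sequence unavailable [OR]: union of children's cut sets → 4 cut set(s).
Backup path fails [OR]: union of children's cut sets → 7 cut set(s).
Offshore blowout preventer fails to close [OR]: union of children's cut sets → 9 cut set(s).
Minimal cut sets: {C blind shear ram is inoperative, Outboard pilot line is inoperative, Primary umbilical stuck}; {Backup accumulator bank offline}; {Control pod is out, Emergency annular preventer is down, Right solenoid lost, Secondary hydraulic pump faulted}; {Reserve pipe ram trips}; {Emergency shuttle valve fails}; {B umbilical 2 lost}; {#3 accumulator bank 2 malfunctions, Backup blind shear ram 2 degraded, Primary solenoid 2 is out, Standby pilot line 2 stuck}; {Hydraulic pump 2 is down}; {Left control pod 2 trips}.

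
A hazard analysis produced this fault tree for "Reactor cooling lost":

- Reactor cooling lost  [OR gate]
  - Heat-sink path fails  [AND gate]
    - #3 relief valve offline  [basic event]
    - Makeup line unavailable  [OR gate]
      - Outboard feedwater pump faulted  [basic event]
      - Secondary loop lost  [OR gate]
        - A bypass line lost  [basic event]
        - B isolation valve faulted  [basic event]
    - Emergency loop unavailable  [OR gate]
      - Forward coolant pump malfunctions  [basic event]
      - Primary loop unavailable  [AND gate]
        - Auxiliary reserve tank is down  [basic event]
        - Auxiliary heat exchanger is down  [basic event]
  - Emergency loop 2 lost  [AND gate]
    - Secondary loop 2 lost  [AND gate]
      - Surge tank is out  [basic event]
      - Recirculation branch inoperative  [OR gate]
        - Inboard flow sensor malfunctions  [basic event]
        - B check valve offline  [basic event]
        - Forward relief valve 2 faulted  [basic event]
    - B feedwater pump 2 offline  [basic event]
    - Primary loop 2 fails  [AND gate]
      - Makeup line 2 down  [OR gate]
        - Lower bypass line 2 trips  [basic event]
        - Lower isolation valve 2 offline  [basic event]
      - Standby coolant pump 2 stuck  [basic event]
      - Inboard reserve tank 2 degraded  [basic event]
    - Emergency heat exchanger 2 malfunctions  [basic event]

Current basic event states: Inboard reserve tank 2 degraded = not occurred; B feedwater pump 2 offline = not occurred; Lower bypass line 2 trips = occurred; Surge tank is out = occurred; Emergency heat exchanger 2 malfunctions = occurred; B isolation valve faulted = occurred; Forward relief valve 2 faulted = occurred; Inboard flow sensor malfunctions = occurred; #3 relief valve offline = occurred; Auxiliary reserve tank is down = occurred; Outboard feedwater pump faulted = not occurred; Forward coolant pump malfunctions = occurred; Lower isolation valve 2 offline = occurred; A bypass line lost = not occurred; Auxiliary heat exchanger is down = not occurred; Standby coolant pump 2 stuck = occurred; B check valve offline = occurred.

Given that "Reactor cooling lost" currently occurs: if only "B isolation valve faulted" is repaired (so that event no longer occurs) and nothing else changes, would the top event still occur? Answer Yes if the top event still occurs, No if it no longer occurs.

No

Counterfactual: set "B isolation valve faulted" to not occurred.
Secondary loop lost [OR]: A bypass line lost=not, B isolation valve faulted=not → no input occurs → does not occur.
Makeup line unavailable [OR]: Outboard feedwater pump faulted=not, Secondary loop lost=not → no input occurs → does not occur.
Primary loop unavailable [AND]: Auxiliary reserve tank is down=occurs, Auxiliary heat exchanger is down=not → not all inputs occur → does not occur.
Emergency loop unavailable [OR]: Forward coolant pump malfunctions=occurs, Primary loop unavailable=not → at least one input occurs → occurs.
Heat-sink path fails [AND]: #3 relief valve offline=occurs, Makeup line unavailable=not, Emergency loop unavailable=occurs → not all inputs occur → does not occur.
Recirculation branch inoperative [OR]: Inboard flow sensor malfunctions=occurs, B check valve offline=occurs, Forward relief valve 2 faulted=occurs → at least one input occurs → occurs.
Secondary loop 2 lost [AND]: Surge tank is out=occurs, Recirculation branch inoperative=occurs → all inputs occur → occurs.
Makeup line 2 down [OR]: Lower bypass line 2 trips=occurs, Lower isolation valve 2 offline=occurs → at least one input occurs → occurs.
Primary loop 2 fails [AND]: Makeup line 2 down=occurs, Standby coolant pump 2 stuck=occurs, Inboard reserve tank 2 degraded=not → not all inputs occur → does not occur.
Emergency loop 2 lost [AND]: Secondary loop 2 lost=occurs, B feedwater pump 2 offline=not, Primary loop 2 fails=not, Emergency heat exchanger 2 malfunctions=occurs → not all inputs occur → does not occur.
Reactor cooling lost [OR]: Heat-sink path fails=not, Emergency loop 2 lost=not → no input occurs → does not occur.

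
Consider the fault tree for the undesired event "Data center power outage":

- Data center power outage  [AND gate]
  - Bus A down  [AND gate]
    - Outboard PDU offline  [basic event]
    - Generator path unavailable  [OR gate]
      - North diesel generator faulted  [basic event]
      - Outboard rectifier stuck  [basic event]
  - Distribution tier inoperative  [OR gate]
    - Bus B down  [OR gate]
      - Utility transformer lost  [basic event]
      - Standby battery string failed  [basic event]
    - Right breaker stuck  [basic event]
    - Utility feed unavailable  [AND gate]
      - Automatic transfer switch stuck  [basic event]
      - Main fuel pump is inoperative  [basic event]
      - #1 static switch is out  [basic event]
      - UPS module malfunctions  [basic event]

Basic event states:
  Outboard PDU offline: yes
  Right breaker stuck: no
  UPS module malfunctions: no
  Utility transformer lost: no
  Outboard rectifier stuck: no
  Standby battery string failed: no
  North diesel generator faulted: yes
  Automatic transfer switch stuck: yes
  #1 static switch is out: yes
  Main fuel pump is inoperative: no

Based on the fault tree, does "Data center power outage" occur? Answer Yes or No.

Generator path unavailable [OR]: North diesel generator faulted=occurs, Outboard rectifier stuck=not → at least one input occurs → occurs.
Bus A down [AND]: Outboard PDU offline=occurs, Generator path unavailable=occurs → all inputs occur → occurs.
Bus B down [OR]: Utility transformer lost=not, Standby battery string failed=not → no input occurs → does not occur.
Utility feed unavailable [AND]: Automatic transfer switch stuck=occurs, Main fuel pump is inoperative=not, #1 static switch is out=occurs, UPS module malfunctions=not → not all inputs occur → does not occur.
Distribution tier inoperative [OR]: Bus B down=not, Right breaker stuck=not, Utility feed unavailable=not → no input occurs → does not occur.
Data center power outage [AND]: Bus A down=occurs, Distribution tier inoperative=not → not all inputs occur → does not occur.

No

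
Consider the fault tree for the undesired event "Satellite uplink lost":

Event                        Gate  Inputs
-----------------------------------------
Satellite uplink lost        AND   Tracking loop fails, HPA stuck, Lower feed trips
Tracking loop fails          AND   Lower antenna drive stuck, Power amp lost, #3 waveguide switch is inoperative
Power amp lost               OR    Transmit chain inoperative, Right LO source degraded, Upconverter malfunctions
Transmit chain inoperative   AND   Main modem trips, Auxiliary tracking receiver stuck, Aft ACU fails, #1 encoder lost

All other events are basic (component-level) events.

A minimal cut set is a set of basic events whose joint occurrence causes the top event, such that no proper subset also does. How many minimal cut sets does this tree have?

Transmit chain inoperative [AND]: one cut set from each child combined → 1 × 1 × 1 × 1 = 1 cut set(s).
Power amp lost [OR]: union of children's cut sets → 3 cut set(s).
Tracking loop fails [AND]: one cut set from each child combined → 1 × 3 × 1 = 3 cut set(s).
Satellite uplink lost [AND]: one cut set from each child combined → 3 × 1 × 1 = 3 cut set(s).
Minimal cut sets: {#1 encoder lost, #3 waveguide switch is inoperative, Aft ACU fails, Auxiliary tracking receiver stuck, HPA stuck, Lower antenna drive stuck, Lower feed trips, Main modem trips}; {#3 waveguide switch is inoperative, HPA stuck, Lower antenna drive stuck, Lower feed trips, Right LO source degraded}; {#3 waveguide switch is inoperative, HPA stuck, Lower antenna drive stuck, Lower feed trips, Upconverter malfunctions}.

3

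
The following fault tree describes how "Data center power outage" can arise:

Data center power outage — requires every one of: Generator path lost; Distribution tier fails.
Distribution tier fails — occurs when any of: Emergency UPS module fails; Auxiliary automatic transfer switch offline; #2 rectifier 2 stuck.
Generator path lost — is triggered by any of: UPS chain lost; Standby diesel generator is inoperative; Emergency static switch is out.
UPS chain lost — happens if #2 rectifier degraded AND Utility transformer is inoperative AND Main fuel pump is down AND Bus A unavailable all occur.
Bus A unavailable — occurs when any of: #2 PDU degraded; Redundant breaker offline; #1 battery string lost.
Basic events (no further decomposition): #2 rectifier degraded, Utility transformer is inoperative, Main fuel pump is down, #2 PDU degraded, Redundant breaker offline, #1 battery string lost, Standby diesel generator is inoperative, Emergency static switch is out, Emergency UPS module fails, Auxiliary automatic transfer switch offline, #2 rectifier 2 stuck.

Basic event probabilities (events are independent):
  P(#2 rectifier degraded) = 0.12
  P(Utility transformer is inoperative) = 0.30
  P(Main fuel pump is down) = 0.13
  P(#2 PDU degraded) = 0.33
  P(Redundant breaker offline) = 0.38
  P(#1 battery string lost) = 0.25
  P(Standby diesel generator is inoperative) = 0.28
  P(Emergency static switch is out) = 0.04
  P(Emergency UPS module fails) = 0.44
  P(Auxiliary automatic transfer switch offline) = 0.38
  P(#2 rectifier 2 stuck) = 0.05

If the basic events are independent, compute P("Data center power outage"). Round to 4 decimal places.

P(Bus A unavailable) [OR] = 1 − (1−0.33) × (1−0.38) × (1−0.25) = 0.688450
P(UPS chain lost) [AND] = 0.12 × 0.30 × 0.13 × 0.688450 = 0.003222
P(Generator path lost) [OR] = 1 − (1−0.003222) × (1−0.28) × (1−0.04) = 0.311027
P(Distribution tier fails) [OR] = 1 − (1−0.44) × (1−0.38) × (1−0.05) = 0.670160
P(Data center power outage) [AND] = 0.311027 × 0.670160 = 0.208438
Rounded to 4 decimal places: P(Data center power outage) ≈ 0.2084.

0.2084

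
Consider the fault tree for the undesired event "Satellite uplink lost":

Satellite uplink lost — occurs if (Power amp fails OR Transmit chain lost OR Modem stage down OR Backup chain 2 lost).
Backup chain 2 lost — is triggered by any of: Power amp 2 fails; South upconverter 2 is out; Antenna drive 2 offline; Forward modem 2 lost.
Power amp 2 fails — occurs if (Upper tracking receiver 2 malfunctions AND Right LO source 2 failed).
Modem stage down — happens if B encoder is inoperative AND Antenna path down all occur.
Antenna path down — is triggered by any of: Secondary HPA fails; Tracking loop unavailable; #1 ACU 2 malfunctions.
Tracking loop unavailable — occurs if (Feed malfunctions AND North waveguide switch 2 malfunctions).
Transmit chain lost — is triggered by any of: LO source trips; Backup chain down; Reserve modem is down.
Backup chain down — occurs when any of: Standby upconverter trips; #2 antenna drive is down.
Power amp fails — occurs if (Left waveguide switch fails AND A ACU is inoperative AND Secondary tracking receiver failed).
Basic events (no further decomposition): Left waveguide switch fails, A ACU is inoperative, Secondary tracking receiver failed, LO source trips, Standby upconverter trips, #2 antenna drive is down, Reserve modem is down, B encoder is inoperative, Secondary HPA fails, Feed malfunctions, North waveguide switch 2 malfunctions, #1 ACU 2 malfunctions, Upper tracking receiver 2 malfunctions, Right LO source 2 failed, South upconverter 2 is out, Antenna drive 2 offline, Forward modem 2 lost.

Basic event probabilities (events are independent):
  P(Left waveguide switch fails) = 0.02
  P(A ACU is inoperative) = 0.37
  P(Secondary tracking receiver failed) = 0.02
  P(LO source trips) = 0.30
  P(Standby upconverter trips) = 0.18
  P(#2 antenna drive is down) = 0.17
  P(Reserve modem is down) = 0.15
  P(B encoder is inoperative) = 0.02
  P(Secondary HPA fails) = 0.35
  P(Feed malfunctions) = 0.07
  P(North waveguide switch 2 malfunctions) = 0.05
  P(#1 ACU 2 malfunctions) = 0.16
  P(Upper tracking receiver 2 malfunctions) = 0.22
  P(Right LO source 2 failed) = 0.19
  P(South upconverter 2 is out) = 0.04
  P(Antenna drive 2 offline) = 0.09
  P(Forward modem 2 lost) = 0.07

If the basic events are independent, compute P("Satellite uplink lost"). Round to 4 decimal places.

P(Power amp fails) [AND] = 0.02 × 0.37 × 0.02 = 0.000148
P(Backup chain down) [OR] = 1 − (1−0.18) × (1−0.17) = 0.319400
P(Transmit chain lost) [OR] = 1 − (1−0.30) × (1−0.319400) × (1−0.15) = 0.595043
P(Tracking loop unavailable) [AND] = 0.07 × 0.05 = 0.003500
P(Antenna path down) [OR] = 1 − (1−0.35) × (1−0.003500) × (1−0.16) = 0.455911
P(Modem stage down) [AND] = 0.02 × 0.455911 = 0.009118
P(Power amp 2 fails) [AND] = 0.22 × 0.19 = 0.041800
P(Backup chain 2 lost) [OR] = 1 − (1−0.041800) × (1−0.04) × (1−0.09) × (1−0.07) = 0.221512
P(Satellite uplink lost) [OR] = 1 − (1−0.000148) × (1−0.595043) × (1−0.009118) × (1−0.221512) = 0.687667
Rounded to 4 decimal places: P(Satellite uplink lost) ≈ 0.6877.

0.6877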